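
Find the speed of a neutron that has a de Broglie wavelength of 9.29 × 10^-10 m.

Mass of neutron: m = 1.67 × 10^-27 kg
4.27 × 10^2 m/s

From the de Broglie relation λ = h/(mv), we solve for v:

v = h/(mλ)
v = (6.626 × 10^-34 J·s) / (1.67 × 10^-27 kg × 9.29 × 10^-10 m)
v = 4.27 × 10^2 m/s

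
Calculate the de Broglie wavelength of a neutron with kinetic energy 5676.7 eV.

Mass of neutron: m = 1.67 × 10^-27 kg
3.80 × 10^-13 m

Using λ = h/√(2mKE):

First convert KE to Joules: KE = 5676.7 eV = 9.095 × 10^-16 J

λ = h/√(2mKE)
λ = (6.626 × 10^-34 J·s) / √(2 × 1.67 × 10^-27 kg × 9.095 × 10^-16 J)
λ = 3.80 × 10^-13 m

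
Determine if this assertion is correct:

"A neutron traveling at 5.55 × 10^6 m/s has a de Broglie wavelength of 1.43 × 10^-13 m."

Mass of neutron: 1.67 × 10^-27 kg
False

The claim is incorrect.

Using λ = h/(mv):
λ = (6.626 × 10^-34 J·s) / (1.67 × 10^-27 kg × 5.55 × 10^6 m/s)
λ = 7.15 × 10^-14 m

The actual wavelength differs from the claimed 1.43 × 10^-13 m.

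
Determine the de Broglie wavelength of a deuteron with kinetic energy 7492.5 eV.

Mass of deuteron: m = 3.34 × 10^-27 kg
2.34 × 10^-13 m

Using λ = h/√(2mKE):

First convert KE to Joules: KE = 7492.5 eV = 1.200 × 10^-15 J

λ = h/√(2mKE)
λ = (6.626 × 10^-34 J·s) / √(2 × 3.34 × 10^-27 kg × 1.200 × 10^-15 J)
λ = 2.34 × 10^-13 m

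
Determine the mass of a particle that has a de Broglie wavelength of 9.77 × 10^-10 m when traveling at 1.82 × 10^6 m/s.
3.73 × 10^-31 kg

From the de Broglie relation λ = h/(mv), we solve for m:

m = h/(λv)
m = (6.626 × 10^-34 J·s) / (9.77 × 10^-10 m × 1.82 × 10^6 m/s)
m = 3.73 × 10^-31 kg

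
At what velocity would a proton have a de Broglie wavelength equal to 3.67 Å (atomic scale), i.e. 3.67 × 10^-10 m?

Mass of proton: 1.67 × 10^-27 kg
1.08 × 10^3 m/s

From λ = h/(mv), solve for v:

v = h/(mλ)
v = (6.626 × 10^-34 J·s) / (1.67 × 10^-27 kg × 3.67 × 10^-10 m)
v = 1.08 × 10^3 m/s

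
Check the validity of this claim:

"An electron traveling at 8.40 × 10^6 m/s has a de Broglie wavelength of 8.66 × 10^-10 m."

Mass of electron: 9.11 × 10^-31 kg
False

The claim is incorrect.

Using λ = h/(mv):
λ = (6.626 × 10^-34 J·s) / (9.11 × 10^-31 kg × 8.40 × 10^6 m/s)
λ = 8.66 × 10^-11 m

The actual wavelength differs from the claimed 8.66 × 10^-10 m.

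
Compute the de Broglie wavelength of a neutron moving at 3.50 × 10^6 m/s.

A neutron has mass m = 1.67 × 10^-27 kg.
1.13 × 10^-13 m

Using the de Broglie relation λ = h/(mv):

λ = h/(mv)
λ = (6.626 × 10^-34 J·s) / (1.67 × 10^-27 kg × 3.50 × 10^6 m/s)
λ = 1.13 × 10^-13 m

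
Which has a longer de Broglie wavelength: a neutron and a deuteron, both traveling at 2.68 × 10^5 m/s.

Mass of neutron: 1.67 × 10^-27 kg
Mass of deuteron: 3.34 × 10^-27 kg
The neutron has the longer wavelength.

Using λ = h/(mv), since both particles have the same velocity, the wavelength depends only on mass.

For neutron: λ₁ = h/(m₁v) = 1.48 × 10^-12 m
For deuteron: λ₂ = h/(m₂v) = 7.40 × 10^-13 m

Since λ ∝ 1/m at constant velocity, the lighter particle has the longer wavelength.

The neutron has the longer de Broglie wavelength.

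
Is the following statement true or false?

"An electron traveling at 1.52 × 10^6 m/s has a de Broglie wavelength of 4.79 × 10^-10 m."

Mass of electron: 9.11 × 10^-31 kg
True

The claim is correct.

Using λ = h/(mv):
λ = (6.626 × 10^-34 J·s) / (9.11 × 10^-31 kg × 1.52 × 10^6 m/s)
λ = 4.79 × 10^-10 m

This matches the claimed value.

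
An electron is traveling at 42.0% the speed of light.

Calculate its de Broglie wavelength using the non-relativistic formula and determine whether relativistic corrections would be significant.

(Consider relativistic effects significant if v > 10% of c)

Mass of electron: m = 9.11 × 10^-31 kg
Yes, relativistic corrections are needed.

Using the non-relativistic de Broglie formula λ = h/(mv):

v = 42.0% × c = 1.259 × 10^8 m/s

λ = h/(mv)
λ = (6.626 × 10^-34 J·s) / (9.11 × 10^-31 kg × 1.259 × 10^8 m/s)
λ = 5.78 × 10^-12 m

Since v = 42.0% of c > 10% of c, relativistic corrections ARE significant and the actual wavelength would differ from this non-relativistic estimate.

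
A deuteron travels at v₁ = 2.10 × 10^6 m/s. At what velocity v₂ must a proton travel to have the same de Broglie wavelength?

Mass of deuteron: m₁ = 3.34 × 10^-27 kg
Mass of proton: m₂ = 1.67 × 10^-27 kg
v₂ = 4.20 × 10^6 m/s

For equal de Broglie wavelengths: λ₁ = λ₂

h/(m₁v₁) = h/(m₂v₂)
m₁v₁ = m₂v₂
v₂ = v₁ · (m₁/m₂)

v₂ = 2.10 × 10^6 m/s × (3.34 × 10^-27 kg / 1.67 × 10^-27 kg)
v₂ = 4.20 × 10^6 m/s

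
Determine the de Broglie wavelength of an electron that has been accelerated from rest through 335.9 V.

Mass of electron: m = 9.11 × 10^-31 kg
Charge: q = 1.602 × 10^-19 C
6.69 × 10^-11 m

When a particle is accelerated through voltage V, it gains kinetic energy KE = qV.

The de Broglie wavelength is then λ = h/√(2mqV):

λ = h/√(2mqV)
λ = (6.626 × 10^-34 J·s) / √(2 × 9.11 × 10^-31 kg × 1.602 × 10^-19 C × 335.9 V)
λ = 6.69 × 10^-11 m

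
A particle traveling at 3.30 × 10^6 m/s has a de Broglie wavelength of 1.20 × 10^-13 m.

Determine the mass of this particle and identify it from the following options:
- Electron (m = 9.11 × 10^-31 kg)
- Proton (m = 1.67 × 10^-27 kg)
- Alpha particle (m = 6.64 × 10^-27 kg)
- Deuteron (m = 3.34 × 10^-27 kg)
The particle is a proton.

From λ = h/(mv), solve for mass:

m = h/(λv)
m = (6.626 × 10^-34 J·s) / (1.20 × 10^-13 m × 3.30 × 10^6 m/s)
m = 1.67 × 10^-27 kg

Comparing with the listed masses, this is closest to a proton.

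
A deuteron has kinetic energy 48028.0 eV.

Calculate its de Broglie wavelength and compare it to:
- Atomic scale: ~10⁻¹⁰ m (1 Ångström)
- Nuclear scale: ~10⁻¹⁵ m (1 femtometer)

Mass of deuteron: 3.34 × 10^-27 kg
λ = 9.24 × 10^-14 m, which is between nuclear and atomic scales.

Using λ = h/√(2mKE):

KE = 48028.0 eV = 7.695 × 10^-15 J

λ = h/√(2mKE)
λ = (6.626 × 10^-34 J·s) / √(2 × 3.34 × 10^-27 kg × 7.695 × 10^-15 J)
λ = 9.24 × 10^-14 m

Comparison:
- Atomic scale (10⁻¹⁰ m): λ is 0.00092× this size
- Nuclear scale (10⁻¹⁵ m): λ is 92× this size

The wavelength is between nuclear and atomic scales.

This wavelength is appropriate for probing atomic structure but too large for nuclear physics experiments.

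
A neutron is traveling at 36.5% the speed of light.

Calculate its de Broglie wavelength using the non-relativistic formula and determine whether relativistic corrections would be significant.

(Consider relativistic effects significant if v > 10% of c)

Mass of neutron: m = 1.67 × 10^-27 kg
Yes, relativistic corrections are needed.

Using the non-relativistic de Broglie formula λ = h/(mv):

v = 36.5% × c = 1.094 × 10^8 m/s

λ = h/(mv)
λ = (6.626 × 10^-34 J·s) / (1.67 × 10^-27 kg × 1.094 × 10^8 m/s)
λ = 3.63 × 10^-15 m

Since v = 36.5% of c > 10% of c, relativistic corrections ARE significant and the actual wavelength would differ from this non-relativistic estimate.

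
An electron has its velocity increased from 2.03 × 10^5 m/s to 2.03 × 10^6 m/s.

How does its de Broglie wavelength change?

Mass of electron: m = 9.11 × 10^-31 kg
The wavelength decreases by a factor of 10.

Using λ = h/(mv):

Initial wavelength: λ₁ = h/(mv₁) = 3.58 × 10^-9 m
Final wavelength: λ₂ = h/(mv₂) = 3.58 × 10^-10 m

Since λ ∝ 1/v, when velocity increases by a factor of 10, the wavelength decreases by a factor of 10.

λ₂/λ₁ = v₁/v₂ = 1/10

The wavelength decreases by a factor of 10.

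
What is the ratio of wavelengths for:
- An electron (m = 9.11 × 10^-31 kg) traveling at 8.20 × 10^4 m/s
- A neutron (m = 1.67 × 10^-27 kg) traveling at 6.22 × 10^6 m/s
λ₁/λ₂ = 1.39 × 10^5

Using λ = h/(mv):

λ₁ = h/(m₁v₁) = 8.87 × 10^-9 m
λ₂ = h/(m₂v₂) = 6.38 × 10^-14 m

Ratio λ₁/λ₂ = (m₂v₂)/(m₁v₁)
         = (1.67 × 10^-27 kg × 6.22 × 10^6 m/s) / (9.11 × 10^-31 kg × 8.20 × 10^4 m/s)
         = 1.39 × 10^5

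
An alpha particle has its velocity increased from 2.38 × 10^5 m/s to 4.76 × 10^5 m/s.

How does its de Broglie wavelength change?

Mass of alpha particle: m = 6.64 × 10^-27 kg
The wavelength decreases by a factor of 2.

Using λ = h/(mv):

Initial wavelength: λ₁ = h/(mv₁) = 4.19 × 10^-13 m
Final wavelength: λ₂ = h/(mv₂) = 2.10 × 10^-13 m

Since λ ∝ 1/v, when velocity increases by a factor of 2, the wavelength decreases by a factor of 2.

λ₂/λ₁ = v₁/v₂ = 1/2

The wavelength decreases by a factor of 2.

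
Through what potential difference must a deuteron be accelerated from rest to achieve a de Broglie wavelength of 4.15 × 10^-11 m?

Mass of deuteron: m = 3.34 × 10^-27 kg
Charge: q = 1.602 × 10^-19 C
2.38 × 10^-1 V

From λ = h/√(2mqV), we solve for V:

λ² = h²/(2mqV)
V = h²/(2mqλ²)
V = (6.626 × 10^-34 J·s)² / (2 × 3.34 × 10^-27 kg × 1.602 × 10^-19 C × (4.15 × 10^-11 m)²)
V = 2.38 × 10^-1 V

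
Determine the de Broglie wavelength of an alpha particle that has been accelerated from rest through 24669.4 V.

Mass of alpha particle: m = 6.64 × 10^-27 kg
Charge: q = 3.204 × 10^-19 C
6.47 × 10^-14 m

When a particle is accelerated through voltage V, it gains kinetic energy KE = qV.

The de Broglie wavelength is then λ = h/√(2mqV):

λ = h/√(2mqV)
λ = (6.626 × 10^-34 J·s) / √(2 × 6.64 × 10^-27 kg × 3.204 × 10^-19 C × 24669.4 V)
λ = 6.47 × 10^-14 m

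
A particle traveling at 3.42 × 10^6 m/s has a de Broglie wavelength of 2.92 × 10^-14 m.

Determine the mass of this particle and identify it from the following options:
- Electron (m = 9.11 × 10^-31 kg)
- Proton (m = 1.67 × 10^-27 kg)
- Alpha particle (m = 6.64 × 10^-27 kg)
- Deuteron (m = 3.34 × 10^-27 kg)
The particle is an alpha particle.

From λ = h/(mv), solve for mass:

m = h/(λv)
m = (6.626 × 10^-34 J·s) / (2.92 × 10^-14 m × 3.42 × 10^6 m/s)
m = 6.64 × 10^-27 kg

Comparing with the listed masses, this is closest to an alpha particle.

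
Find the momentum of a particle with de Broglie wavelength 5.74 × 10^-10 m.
1.15 × 10^-24 kg·m/s

From the de Broglie relation λ = h/p, we solve for p:

p = h/λ
p = (6.626 × 10^-34 J·s) / (5.74 × 10^-10 m)
p = 1.15 × 10^-24 kg·m/s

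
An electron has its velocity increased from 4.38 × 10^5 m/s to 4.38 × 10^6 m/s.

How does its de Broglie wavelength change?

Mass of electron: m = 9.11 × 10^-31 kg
The wavelength decreases by a factor of 10.

Using λ = h/(mv):

Initial wavelength: λ₁ = h/(mv₁) = 1.66 × 10^-9 m
Final wavelength: λ₂ = h/(mv₂) = 1.66 × 10^-10 m

Since λ ∝ 1/v, when velocity increases by a factor of 10, the wavelength decreases by a factor of 10.

λ₂/λ₁ = v₁/v₂ = 1/10

The wavelength decreases by a factor of 10.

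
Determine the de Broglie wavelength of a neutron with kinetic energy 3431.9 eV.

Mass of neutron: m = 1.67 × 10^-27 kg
4.89 × 10^-13 m

Using λ = h/√(2mKE):

First convert KE to Joules: KE = 3431.9 eV = 5.499 × 10^-16 J

λ = h/√(2mKE)
λ = (6.626 × 10^-34 J·s) / √(2 × 1.67 × 10^-27 kg × 5.499 × 10^-16 J)
λ = 4.89 × 10^-13 m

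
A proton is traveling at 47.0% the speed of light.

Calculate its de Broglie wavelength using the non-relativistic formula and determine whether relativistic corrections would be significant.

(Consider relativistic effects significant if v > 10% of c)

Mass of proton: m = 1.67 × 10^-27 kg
Yes, relativistic corrections are needed.

Using the non-relativistic de Broglie formula λ = h/(mv):

v = 47.0% × c = 1.409 × 10^8 m/s

λ = h/(mv)
λ = (6.626 × 10^-34 J·s) / (1.67 × 10^-27 kg × 1.409 × 10^8 m/s)
λ = 2.82 × 10^-15 m

Since v = 47.0% of c > 10% of c, relativistic corrections ARE significant and the actual wavelength would differ from this non-relativistic estimate.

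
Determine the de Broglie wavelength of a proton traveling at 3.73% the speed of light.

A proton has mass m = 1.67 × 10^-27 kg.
3.55 × 10^-14 m

Using the de Broglie relation λ = h/(mv):

v = 3.73% × c = 1.118 × 10^7 m/s

λ = h/(mv)
λ = (6.626 × 10^-34 J·s) / (1.67 × 10^-27 kg × 1.118 × 10^7 m/s)
λ = 3.55 × 10^-14 m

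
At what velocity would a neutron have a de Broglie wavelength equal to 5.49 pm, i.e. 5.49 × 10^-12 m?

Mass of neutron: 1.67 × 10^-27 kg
7.23 × 10^4 m/s

From λ = h/(mv), solve for v:

v = h/(mλ)
v = (6.626 × 10^-34 J·s) / (1.67 × 10^-27 kg × 5.49 × 10^-12 m)
v = 7.23 × 10^4 m/s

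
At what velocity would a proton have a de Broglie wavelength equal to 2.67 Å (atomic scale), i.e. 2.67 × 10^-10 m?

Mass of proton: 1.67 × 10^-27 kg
1.49 × 10^3 m/s

From λ = h/(mv), solve for v:

v = h/(mλ)
v = (6.626 × 10^-34 J·s) / (1.67 × 10^-27 kg × 2.67 × 10^-10 m)
v = 1.49 × 10^3 m/s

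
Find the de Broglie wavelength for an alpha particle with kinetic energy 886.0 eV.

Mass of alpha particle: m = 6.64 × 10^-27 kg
4.83 × 10^-13 m

Using λ = h/√(2mKE):

First convert KE to Joules: KE = 886.0 eV = 1.420 × 10^-16 J

λ = h/√(2mKE)
λ = (6.626 × 10^-34 J·s) / √(2 × 6.64 × 10^-27 kg × 1.420 × 10^-16 J)
λ = 4.83 × 10^-13 m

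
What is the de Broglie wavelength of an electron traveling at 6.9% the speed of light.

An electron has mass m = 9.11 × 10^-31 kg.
3.52 × 10^-11 m

Using the de Broglie relation λ = h/(mv):

v = 6.9% × c = 2.069 × 10^7 m/s

λ = h/(mv)
λ = (6.626 × 10^-34 J·s) / (9.11 × 10^-31 kg × 2.069 × 10^7 m/s)
λ = 3.52 × 10^-11 m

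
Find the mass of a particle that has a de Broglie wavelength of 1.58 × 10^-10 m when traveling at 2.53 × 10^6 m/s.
1.66 × 10^-30 kg

From the de Broglie relation λ = h/(mv), we solve for m:

m = h/(λv)
m = (6.626 × 10^-34 J·s) / (1.58 × 10^-10 m × 2.53 × 10^6 m/s)
m = 1.66 × 10^-30 kg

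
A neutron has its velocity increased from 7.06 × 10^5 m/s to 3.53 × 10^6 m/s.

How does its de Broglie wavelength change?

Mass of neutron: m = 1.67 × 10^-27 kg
The wavelength decreases by a factor of 5.

Using λ = h/(mv):

Initial wavelength: λ₁ = h/(mv₁) = 5.62 × 10^-13 m
Final wavelength: λ₂ = h/(mv₂) = 1.12 × 10^-13 m

Since λ ∝ 1/v, when velocity increases by a factor of 5, the wavelength decreases by a factor of 5.

λ₂/λ₁ = v₁/v₂ = 1/5

The wavelength decreases by a factor of 5.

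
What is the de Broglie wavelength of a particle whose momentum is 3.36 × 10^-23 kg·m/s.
1.97 × 10^-11 m

Using the de Broglie relation λ = h/p:

λ = h/p
λ = (6.626 × 10^-34 J·s) / (3.36 × 10^-23 kg·m/s)
λ = 1.97 × 10^-11 m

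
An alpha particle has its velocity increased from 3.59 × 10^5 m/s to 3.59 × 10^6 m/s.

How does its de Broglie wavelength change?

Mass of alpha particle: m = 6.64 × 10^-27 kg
The wavelength decreases by a factor of 10.

Using λ = h/(mv):

Initial wavelength: λ₁ = h/(mv₁) = 2.78 × 10^-13 m
Final wavelength: λ₂ = h/(mv₂) = 2.78 × 10^-14 m

Since λ ∝ 1/v, when velocity increases by a factor of 10, the wavelength decreases by a factor of 10.

λ₂/λ₁ = v₁/v₂ = 1/10

The wavelength decreases by a factor of 10.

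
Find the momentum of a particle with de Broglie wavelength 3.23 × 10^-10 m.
2.05 × 10^-24 kg·m/s

From the de Broglie relation λ = h/p, we solve for p:

p = h/λ
p = (6.626 × 10^-34 J·s) / (3.23 × 10^-10 m)
p = 2.05 × 10^-24 kg·m/s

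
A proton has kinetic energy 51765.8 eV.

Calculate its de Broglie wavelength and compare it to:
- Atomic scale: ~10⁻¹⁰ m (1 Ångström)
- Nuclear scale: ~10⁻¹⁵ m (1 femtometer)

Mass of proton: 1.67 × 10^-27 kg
λ = 1.26 × 10^-13 m, which is between nuclear and atomic scales.

Using λ = h/√(2mKE):

KE = 51765.8 eV = 8.294 × 10^-15 J

λ = h/√(2mKE)
λ = (6.626 × 10^-34 J·s) / √(2 × 1.67 × 10^-27 kg × 8.294 × 10^-15 J)
λ = 1.26 × 10^-13 m

Comparison:
- Atomic scale (10⁻¹⁰ m): λ is 0.0013× this size
- Nuclear scale (10⁻¹⁵ m): λ is 1.3e+02× this size

The wavelength is between nuclear and atomic scales.

This wavelength is appropriate for probing atomic structure but too large for nuclear physics experiments.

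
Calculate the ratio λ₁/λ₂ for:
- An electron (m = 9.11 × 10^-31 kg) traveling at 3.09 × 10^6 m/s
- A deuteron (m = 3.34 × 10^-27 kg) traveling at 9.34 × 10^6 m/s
λ₁/λ₂ = 1.11 × 10^4

Using λ = h/(mv):

λ₁ = h/(m₁v₁) = 2.35 × 10^-10 m
λ₂ = h/(m₂v₂) = 2.12 × 10^-14 m

Ratio λ₁/λ₂ = (m₂v₂)/(m₁v₁)
         = (3.34 × 10^-27 kg × 9.34 × 10^6 m/s) / (9.11 × 10^-31 kg × 3.09 × 10^6 m/s)
         = 1.11 × 10^4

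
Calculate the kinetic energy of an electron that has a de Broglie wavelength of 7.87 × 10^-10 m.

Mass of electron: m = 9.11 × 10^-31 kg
3.89 × 10^-19 J (or 2.43 eV)

From λ = h/√(2mKE), we solve for KE:

λ² = h²/(2mKE)
KE = h²/(2mλ²)
KE = (6.626 × 10^-34 J·s)² / (2 × 9.11 × 10^-31 kg × (7.87 × 10^-10 m)²)
KE = 3.89 × 10^-19 J
KE = 2.43 eV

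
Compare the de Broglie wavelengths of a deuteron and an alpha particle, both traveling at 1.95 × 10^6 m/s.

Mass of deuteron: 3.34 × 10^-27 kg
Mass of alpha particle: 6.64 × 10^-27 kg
The deuteron has the longer wavelength.

Using λ = h/(mv), since both particles have the same velocity, the wavelength depends only on mass.

For deuteron: λ₁ = h/(m₁v) = 1.02 × 10^-13 m
For alpha particle: λ₂ = h/(m₂v) = 5.12 × 10^-14 m

Since λ ∝ 1/m at constant velocity, the lighter particle has the longer wavelength.

The deuteron has the longer de Broglie wavelength.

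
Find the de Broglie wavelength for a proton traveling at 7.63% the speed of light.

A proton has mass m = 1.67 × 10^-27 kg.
1.73 × 10^-14 m

Using the de Broglie relation λ = h/(mv):

v = 7.63% × c = 2.287 × 10^7 m/s

λ = h/(mv)
λ = (6.626 × 10^-34 J·s) / (1.67 × 10^-27 kg × 2.287 × 10^7 m/s)
λ = 1.73 × 10^-14 m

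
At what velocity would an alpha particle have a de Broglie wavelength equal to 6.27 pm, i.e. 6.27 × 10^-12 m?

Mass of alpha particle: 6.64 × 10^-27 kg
1.59 × 10^4 m/s

From λ = h/(mv), solve for v:

v = h/(mλ)
v = (6.626 × 10^-34 J·s) / (6.64 × 10^-27 kg × 6.27 × 10^-12 m)
v = 1.59 × 10^4 m/s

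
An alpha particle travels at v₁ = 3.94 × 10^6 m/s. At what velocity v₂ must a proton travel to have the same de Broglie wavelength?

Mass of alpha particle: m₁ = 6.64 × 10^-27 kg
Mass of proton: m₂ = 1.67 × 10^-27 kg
v₂ = 1.57 × 10^7 m/s

For equal de Broglie wavelengths: λ₁ = λ₂

h/(m₁v₁) = h/(m₂v₂)
m₁v₁ = m₂v₂
v₂ = v₁ · (m₁/m₂)

v₂ = 3.94 × 10^6 m/s × (6.64 × 10^-27 kg / 1.67 × 10^-27 kg)
v₂ = 1.57 × 10^7 m/s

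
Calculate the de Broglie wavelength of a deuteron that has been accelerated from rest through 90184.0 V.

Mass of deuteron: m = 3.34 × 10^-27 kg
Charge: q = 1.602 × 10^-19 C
6.74 × 10^-14 m

When a particle is accelerated through voltage V, it gains kinetic energy KE = qV.

The de Broglie wavelength is then λ = h/√(2mqV):

λ = h/√(2mqV)
λ = (6.626 × 10^-34 J·s) / √(2 × 3.34 × 10^-27 kg × 1.602 × 10^-19 C × 90184.0 V)
λ = 6.74 × 10^-14 m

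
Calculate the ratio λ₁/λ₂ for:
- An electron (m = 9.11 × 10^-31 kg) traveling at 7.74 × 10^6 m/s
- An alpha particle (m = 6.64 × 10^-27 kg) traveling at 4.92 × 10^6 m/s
λ₁/λ₂ = 4.63 × 10^3

Using λ = h/(mv):

λ₁ = h/(m₁v₁) = 9.40 × 10^-11 m
λ₂ = h/(m₂v₂) = 2.03 × 10^-14 m

Ratio λ₁/λ₂ = (m₂v₂)/(m₁v₁)
         = (6.64 × 10^-27 kg × 4.92 × 10^6 m/s) / (9.11 × 10^-31 kg × 7.74 × 10^6 m/s)
         = 4.63 × 10^3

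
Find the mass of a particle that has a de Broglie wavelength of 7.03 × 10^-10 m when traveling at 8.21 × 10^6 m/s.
1.15 × 10^-31 kg

From the de Broglie relation λ = h/(mv), we solve for m:

m = h/(λv)
m = (6.626 × 10^-34 J·s) / (7.03 × 10^-10 m × 8.21 × 10^6 m/s)
m = 1.15 × 10^-31 kg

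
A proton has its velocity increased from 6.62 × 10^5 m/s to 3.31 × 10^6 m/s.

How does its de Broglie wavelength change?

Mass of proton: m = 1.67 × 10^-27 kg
The wavelength decreases by a factor of 5.

Using λ = h/(mv):

Initial wavelength: λ₁ = h/(mv₁) = 5.99 × 10^-13 m
Final wavelength: λ₂ = h/(mv₂) = 1.20 × 10^-13 m

Since λ ∝ 1/v, when velocity increases by a factor of 5, the wavelength decreases by a factor of 5.

λ₂/λ₁ = v₁/v₂ = 1/5

The wavelength decreases by a factor of 5.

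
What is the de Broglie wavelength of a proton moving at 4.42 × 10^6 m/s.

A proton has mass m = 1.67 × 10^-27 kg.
8.98 × 10^-14 m

Using the de Broglie relation λ = h/(mv):

λ = h/(mv)
λ = (6.626 × 10^-34 J·s) / (1.67 × 10^-27 kg × 4.42 × 10^6 m/s)
λ = 8.98 × 10^-14 m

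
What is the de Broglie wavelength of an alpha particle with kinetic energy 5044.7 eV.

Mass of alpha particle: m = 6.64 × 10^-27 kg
2.02 × 10^-13 m

Using λ = h/√(2mKE):

First convert KE to Joules: KE = 5044.7 eV = 8.083 × 10^-16 J

λ = h/√(2mKE)
λ = (6.626 × 10^-34 J·s) / √(2 × 6.64 × 10^-27 kg × 8.083 × 10^-16 J)
λ = 2.02 × 10^-13 m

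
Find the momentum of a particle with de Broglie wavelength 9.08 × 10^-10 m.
7.30 × 10^-25 kg·m/s

From the de Broglie relation λ = h/p, we solve for p:

p = h/λ
p = (6.626 × 10^-34 J·s) / (9.08 × 10^-10 m)
p = 7.30 × 10^-25 kg·m/s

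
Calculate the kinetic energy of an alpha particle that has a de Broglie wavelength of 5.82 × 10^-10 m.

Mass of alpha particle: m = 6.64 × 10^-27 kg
9.76 × 10^-23 J (or 6.09 × 10^-4 eV)

From λ = h/√(2mKE), we solve for KE:

λ² = h²/(2mKE)
KE = h²/(2mλ²)
KE = (6.626 × 10^-34 J·s)² / (2 × 6.64 × 10^-27 kg × (5.82 × 10^-10 m)²)
KE = 9.76 × 10^-23 J
KE = 6.09 × 10^-4 eV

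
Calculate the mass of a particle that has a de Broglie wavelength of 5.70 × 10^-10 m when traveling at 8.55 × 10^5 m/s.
1.36 × 10^-30 kg

From the de Broglie relation λ = h/(mv), we solve for m:

m = h/(λv)
m = (6.626 × 10^-34 J·s) / (5.70 × 10^-10 m × 8.55 × 10^5 m/s)
m = 1.36 × 10^-30 kg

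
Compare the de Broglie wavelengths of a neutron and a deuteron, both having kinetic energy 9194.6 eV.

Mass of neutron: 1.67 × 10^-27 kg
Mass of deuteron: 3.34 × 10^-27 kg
The neutron has the longer wavelength.

Using λ = h/√(2mKE):

For neutron: λ₁ = h/√(2m₁KE) = 2.99 × 10^-13 m
For deuteron: λ₂ = h/√(2m₂KE) = 2.11 × 10^-13 m

Since λ ∝ 1/√m at constant kinetic energy, the lighter particle has the longer wavelength.

The neutron has the longer de Broglie wavelength.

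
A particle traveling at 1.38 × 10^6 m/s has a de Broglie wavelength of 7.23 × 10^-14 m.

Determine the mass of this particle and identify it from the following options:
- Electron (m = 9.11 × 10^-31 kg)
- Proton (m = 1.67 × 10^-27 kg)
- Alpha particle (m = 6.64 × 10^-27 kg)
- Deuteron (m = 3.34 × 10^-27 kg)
The particle is an alpha particle.

From λ = h/(mv), solve for mass:

m = h/(λv)
m = (6.626 × 10^-34 J·s) / (7.23 × 10^-14 m × 1.38 × 10^6 m/s)
m = 6.64 × 10^-27 kg

Comparing with the listed masses, this is closest to an alpha particle.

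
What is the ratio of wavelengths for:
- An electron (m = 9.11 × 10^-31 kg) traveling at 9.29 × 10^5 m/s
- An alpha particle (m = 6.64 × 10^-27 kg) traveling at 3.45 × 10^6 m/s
λ₁/λ₂ = 2.71 × 10^4

Using λ = h/(mv):

λ₁ = h/(m₁v₁) = 7.83 × 10^-10 m
λ₂ = h/(m₂v₂) = 2.89 × 10^-14 m

Ratio λ₁/λ₂ = (m₂v₂)/(m₁v₁)
         = (6.64 × 10^-27 kg × 3.45 × 10^6 m/s) / (9.11 × 10^-31 kg × 9.29 × 10^5 m/s)
         = 2.71 × 10^4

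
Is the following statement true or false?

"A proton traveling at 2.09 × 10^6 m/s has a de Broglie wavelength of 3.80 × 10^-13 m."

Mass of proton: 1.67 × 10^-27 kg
False

The claim is incorrect.

Using λ = h/(mv):
λ = (6.626 × 10^-34 J·s) / (1.67 × 10^-27 kg × 2.09 × 10^6 m/s)
λ = 1.90 × 10^-13 m

The actual wavelength differs from the claimed 3.80 × 10^-13 m.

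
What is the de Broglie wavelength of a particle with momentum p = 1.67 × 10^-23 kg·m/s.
3.97 × 10^-11 m

Using the de Broglie relation λ = h/p:

λ = h/p
λ = (6.626 × 10^-34 J·s) / (1.67 × 10^-23 kg·m/s)
λ = 3.97 × 10^-11 m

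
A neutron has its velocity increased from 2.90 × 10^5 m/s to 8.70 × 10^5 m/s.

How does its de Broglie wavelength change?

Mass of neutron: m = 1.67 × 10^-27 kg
The wavelength decreases by a factor of 3.

Using λ = h/(mv):

Initial wavelength: λ₁ = h/(mv₁) = 1.37 × 10^-12 m
Final wavelength: λ₂ = h/(mv₂) = 4.56 × 10^-13 m

Since λ ∝ 1/v, when velocity increases by a factor of 3, the wavelength decreases by a factor of 3.

λ₂/λ₁ = v₁/v₂ = 1/3

The wavelength decreases by a factor of 3.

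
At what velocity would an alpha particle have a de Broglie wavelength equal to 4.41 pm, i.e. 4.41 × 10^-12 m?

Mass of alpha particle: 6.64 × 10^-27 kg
2.26 × 10^4 m/s

From λ = h/(mv), solve for v:

v = h/(mλ)
v = (6.626 × 10^-34 J·s) / (6.64 × 10^-27 kg × 4.41 × 10^-12 m)
v = 2.26 × 10^4 m/s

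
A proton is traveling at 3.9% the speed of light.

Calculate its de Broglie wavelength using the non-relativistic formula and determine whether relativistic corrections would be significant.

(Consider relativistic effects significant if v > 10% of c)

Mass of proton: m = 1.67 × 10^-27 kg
No, relativistic corrections are not needed.

Using the non-relativistic de Broglie formula λ = h/(mv):

v = 3.9% × c = 1.169 × 10^7 m/s

λ = h/(mv)
λ = (6.626 × 10^-34 J·s) / (1.67 × 10^-27 kg × 1.169 × 10^7 m/s)
λ = 3.39 × 10^-14 m

Since v = 3.9% of c < 10% of c, relativistic corrections are NOT significant and this non-relativistic result is a good approximation.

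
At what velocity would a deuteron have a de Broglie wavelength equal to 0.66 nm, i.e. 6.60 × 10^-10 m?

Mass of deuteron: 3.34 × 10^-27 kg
3.01 × 10^2 m/s

From λ = h/(mv), solve for v:

v = h/(mλ)
v = (6.626 × 10^-34 J·s) / (3.34 × 10^-27 kg × 6.60 × 10^-10 m)
v = 3.01 × 10^2 m/s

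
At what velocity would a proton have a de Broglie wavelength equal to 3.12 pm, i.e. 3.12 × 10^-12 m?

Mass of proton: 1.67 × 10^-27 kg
1.27 × 10^5 m/s

From λ = h/(mv), solve for v:

v = h/(mλ)
v = (6.626 × 10^-34 J·s) / (1.67 × 10^-27 kg × 3.12 × 10^-12 m)
v = 1.27 × 10^5 m/s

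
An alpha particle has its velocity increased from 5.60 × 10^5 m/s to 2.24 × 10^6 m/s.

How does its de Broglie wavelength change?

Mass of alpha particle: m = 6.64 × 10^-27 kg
The wavelength decreases by a factor of 4.

Using λ = h/(mv):

Initial wavelength: λ₁ = h/(mv₁) = 1.78 × 10^-13 m
Final wavelength: λ₂ = h/(mv₂) = 4.45 × 10^-14 m

Since λ ∝ 1/v, when velocity increases by a factor of 4, the wavelength decreases by a factor of 4.

λ₂/λ₁ = v₁/v₂ = 1/4

The wavelength decreases by a factor of 4.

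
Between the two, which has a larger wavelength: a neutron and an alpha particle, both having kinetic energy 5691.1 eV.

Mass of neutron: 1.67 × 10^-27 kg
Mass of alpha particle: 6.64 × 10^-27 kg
The neutron has the longer wavelength.

Using λ = h/√(2mKE):

For neutron: λ₁ = h/√(2m₁KE) = 3.80 × 10^-13 m
For alpha particle: λ₂ = h/√(2m₂KE) = 1.90 × 10^-13 m

Since λ ∝ 1/√m at constant kinetic energy, the lighter particle has the longer wavelength.

The neutron has the longer de Broglie wavelength.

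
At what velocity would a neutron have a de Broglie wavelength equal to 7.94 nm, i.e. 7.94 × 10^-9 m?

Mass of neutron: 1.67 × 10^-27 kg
5.00 × 10^1 m/s

From λ = h/(mv), solve for v:

v = h/(mλ)
v = (6.626 × 10^-34 J·s) / (1.67 × 10^-27 kg × 7.94 × 10^-9 m)
v = 5.00 × 10^1 m/s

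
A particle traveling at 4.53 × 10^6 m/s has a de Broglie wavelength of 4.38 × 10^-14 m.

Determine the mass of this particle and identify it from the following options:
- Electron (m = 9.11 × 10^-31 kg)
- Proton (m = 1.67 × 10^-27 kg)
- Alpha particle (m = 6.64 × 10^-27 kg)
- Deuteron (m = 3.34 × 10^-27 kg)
The particle is a deuteron.

From λ = h/(mv), solve for mass:

m = h/(λv)
m = (6.626 × 10^-34 J·s) / (4.38 × 10^-14 m × 4.53 × 10^6 m/s)
m = 3.34 × 10^-27 kg

Comparing with the listed masses, this is closest to a deuteron.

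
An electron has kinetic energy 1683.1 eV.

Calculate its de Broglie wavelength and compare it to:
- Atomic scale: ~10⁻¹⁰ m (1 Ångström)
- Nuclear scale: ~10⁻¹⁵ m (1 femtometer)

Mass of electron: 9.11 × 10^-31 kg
λ = 2.99 × 10^-11 m, which is between nuclear and atomic scales.

Using λ = h/√(2mKE):

KE = 1683.1 eV = 2.697 × 10^-16 J

λ = h/√(2mKE)
λ = (6.626 × 10^-34 J·s) / √(2 × 9.11 × 10^-31 kg × 2.697 × 10^-16 J)
λ = 2.99 × 10^-11 m

Comparison:
- Atomic scale (10⁻¹⁰ m): λ is 0.3× this size
- Nuclear scale (10⁻¹⁵ m): λ is 3e+04× this size

The wavelength is between nuclear and atomic scales.

This wavelength is appropriate for probing atomic structure but too large for nuclear physics experiments.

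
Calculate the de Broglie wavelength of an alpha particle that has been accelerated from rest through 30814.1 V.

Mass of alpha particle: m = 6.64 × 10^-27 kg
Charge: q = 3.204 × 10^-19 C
5.79 × 10^-14 m

When a particle is accelerated through voltage V, it gains kinetic energy KE = qV.

The de Broglie wavelength is then λ = h/√(2mqV):

λ = h/√(2mqV)
λ = (6.626 × 10^-34 J·s) / √(2 × 6.64 × 10^-27 kg × 3.204 × 10^-19 C × 30814.1 V)
λ = 5.79 × 10^-14 m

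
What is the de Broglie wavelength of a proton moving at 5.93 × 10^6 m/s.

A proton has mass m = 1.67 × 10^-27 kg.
6.69 × 10^-14 m

Using the de Broglie relation λ = h/(mv):

λ = h/(mv)
λ = (6.626 × 10^-34 J·s) / (1.67 × 10^-27 kg × 5.93 × 10^6 m/s)
λ = 6.69 × 10^-14 m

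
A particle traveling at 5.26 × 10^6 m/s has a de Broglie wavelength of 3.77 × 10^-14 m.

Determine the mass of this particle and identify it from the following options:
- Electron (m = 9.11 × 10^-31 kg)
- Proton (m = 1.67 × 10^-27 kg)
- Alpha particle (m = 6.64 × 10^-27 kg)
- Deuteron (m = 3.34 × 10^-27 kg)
The particle is a deuteron.

From λ = h/(mv), solve for mass:

m = h/(λv)
m = (6.626 × 10^-34 J·s) / (3.77 × 10^-14 m × 5.26 × 10^6 m/s)
m = 3.34 × 10^-27 kg

Comparing with the listed masses, this is closest to a deuteron.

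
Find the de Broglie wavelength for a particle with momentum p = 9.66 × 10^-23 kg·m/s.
6.86 × 10^-12 m

Using the de Broglie relation λ = h/p:

λ = h/p
λ = (6.626 × 10^-34 J·s) / (9.66 × 10^-23 kg·m/s)
λ = 6.86 × 10^-12 m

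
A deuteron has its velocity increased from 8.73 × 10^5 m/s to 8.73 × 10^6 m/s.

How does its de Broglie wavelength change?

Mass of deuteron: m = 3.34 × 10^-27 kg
The wavelength decreases by a factor of 10.

Using λ = h/(mv):

Initial wavelength: λ₁ = h/(mv₁) = 2.27 × 10^-13 m
Final wavelength: λ₂ = h/(mv₂) = 2.27 × 10^-14 m

Since λ ∝ 1/v, when velocity increases by a factor of 10, the wavelength decreases by a factor of 10.

λ₂/λ₁ = v₁/v₂ = 1/10

The wavelength decreases by a factor of 10.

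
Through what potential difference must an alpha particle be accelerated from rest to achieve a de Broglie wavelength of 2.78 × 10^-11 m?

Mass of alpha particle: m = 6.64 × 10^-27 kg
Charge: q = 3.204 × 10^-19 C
1.34 × 10^-1 V

From λ = h/√(2mqV), we solve for V:

λ² = h²/(2mqV)
V = h²/(2mqλ²)
V = (6.626 × 10^-34 J·s)² / (2 × 6.64 × 10^-27 kg × 3.204 × 10^-19 C × (2.78 × 10^-11 m)²)
V = 1.34 × 10^-1 V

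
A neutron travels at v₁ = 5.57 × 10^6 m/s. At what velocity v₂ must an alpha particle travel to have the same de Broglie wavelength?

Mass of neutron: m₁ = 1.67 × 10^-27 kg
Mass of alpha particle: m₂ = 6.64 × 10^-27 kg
v₂ = 1.40 × 10^6 m/s

For equal de Broglie wavelengths: λ₁ = λ₂

h/(m₁v₁) = h/(m₂v₂)
m₁v₁ = m₂v₂
v₂ = v₁ · (m₁/m₂)

v₂ = 5.57 × 10^6 m/s × (1.67 × 10^-27 kg / 6.64 × 10^-27 kg)
v₂ = 1.40 × 10^6 m/s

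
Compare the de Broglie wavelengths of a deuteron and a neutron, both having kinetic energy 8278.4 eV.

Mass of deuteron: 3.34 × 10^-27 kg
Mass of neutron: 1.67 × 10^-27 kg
The neutron has the longer wavelength.

Using λ = h/√(2mKE):

For deuteron: λ₁ = h/√(2m₁KE) = 2.23 × 10^-13 m
For neutron: λ₂ = h/√(2m₂KE) = 3.15 × 10^-13 m

Since λ ∝ 1/√m at constant kinetic energy, the lighter particle has the longer wavelength.

The neutron has the longer de Broglie wavelength.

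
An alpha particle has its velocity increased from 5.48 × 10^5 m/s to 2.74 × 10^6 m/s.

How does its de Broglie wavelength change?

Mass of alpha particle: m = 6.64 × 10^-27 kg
The wavelength decreases by a factor of 5.

Using λ = h/(mv):

Initial wavelength: λ₁ = h/(mv₁) = 1.82 × 10^-13 m
Final wavelength: λ₂ = h/(mv₂) = 3.64 × 10^-14 m

Since λ ∝ 1/v, when velocity increases by a factor of 5, the wavelength decreases by a factor of 5.

λ₂/λ₁ = v₁/v₂ = 1/5

The wavelength decreases by a factor of 5.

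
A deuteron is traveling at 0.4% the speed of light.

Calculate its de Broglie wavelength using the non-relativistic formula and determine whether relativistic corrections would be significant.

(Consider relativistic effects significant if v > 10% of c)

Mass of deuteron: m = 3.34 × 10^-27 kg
No, relativistic corrections are not needed.

Using the non-relativistic de Broglie formula λ = h/(mv):

v = 0.4% × c = 1.199 × 10^6 m/s

λ = h/(mv)
λ = (6.626 × 10^-34 J·s) / (3.34 × 10^-27 kg × 1.199 × 10^6 m/s)
λ = 1.65 × 10^-13 m

Since v = 0.4% of c < 10% of c, relativistic corrections are NOT significant and this non-relativistic result is a good approximation.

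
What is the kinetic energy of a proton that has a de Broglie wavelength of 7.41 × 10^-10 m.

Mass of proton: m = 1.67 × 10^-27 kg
2.39 × 10^-22 J (or 1.49 × 10^-3 eV)

From λ = h/√(2mKE), we solve for KE:

λ² = h²/(2mKE)
KE = h²/(2mλ²)
KE = (6.626 × 10^-34 J·s)² / (2 × 1.67 × 10^-27 kg × (7.41 × 10^-10 m)²)
KE = 2.39 × 10^-22 J
KE = 1.49 × 10^-3 eV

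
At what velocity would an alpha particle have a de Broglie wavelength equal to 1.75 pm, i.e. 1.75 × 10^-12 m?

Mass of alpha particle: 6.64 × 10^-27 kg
5.70 × 10^4 m/s

From λ = h/(mv), solve for v:

v = h/(mλ)
v = (6.626 × 10^-34 J·s) / (6.64 × 10^-27 kg × 1.75 × 10^-12 m)
v = 5.70 × 10^4 m/s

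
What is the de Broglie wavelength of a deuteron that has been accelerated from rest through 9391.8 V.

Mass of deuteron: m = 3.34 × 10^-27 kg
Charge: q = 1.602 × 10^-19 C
2.09 × 10^-13 m

When a particle is accelerated through voltage V, it gains kinetic energy KE = qV.

The de Broglie wavelength is then λ = h/√(2mqV):

λ = h/√(2mqV)
λ = (6.626 × 10^-34 J·s) / √(2 × 3.34 × 10^-27 kg × 1.602 × 10^-19 C × 9391.8 V)
λ = 2.09 × 10^-13 m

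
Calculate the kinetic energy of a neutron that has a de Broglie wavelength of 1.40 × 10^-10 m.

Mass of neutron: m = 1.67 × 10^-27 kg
6.71 × 10^-21 J (or 0.0419 eV)

From λ = h/√(2mKE), we solve for KE:

λ² = h²/(2mKE)
KE = h²/(2mλ²)
KE = (6.626 × 10^-34 J·s)² / (2 × 1.67 × 10^-27 kg × (1.40 × 10^-10 m)²)
KE = 6.71 × 10^-21 J
KE = 0.0419 eV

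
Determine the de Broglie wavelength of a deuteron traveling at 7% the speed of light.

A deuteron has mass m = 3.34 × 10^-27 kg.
9.45 × 10^-15 m

Using the de Broglie relation λ = h/(mv):

v = 7% × c = 2.099 × 10^7 m/s

λ = h/(mv)
λ = (6.626 × 10^-34 J·s) / (3.34 × 10^-27 kg × 2.099 × 10^7 m/s)
λ = 9.45 × 10^-15 m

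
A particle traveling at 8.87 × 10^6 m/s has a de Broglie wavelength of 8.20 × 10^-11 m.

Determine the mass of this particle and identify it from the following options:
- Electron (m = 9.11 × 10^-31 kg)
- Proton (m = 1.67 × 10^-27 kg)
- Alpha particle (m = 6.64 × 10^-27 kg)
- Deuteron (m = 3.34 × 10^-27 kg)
The particle is an electron.

From λ = h/(mv), solve for mass:

m = h/(λv)
m = (6.626 × 10^-34 J·s) / (8.20 × 10^-11 m × 8.87 × 10^6 m/s)
m = 9.11 × 10^-31 kg

Comparing with the listed masses, this is closest to an electron.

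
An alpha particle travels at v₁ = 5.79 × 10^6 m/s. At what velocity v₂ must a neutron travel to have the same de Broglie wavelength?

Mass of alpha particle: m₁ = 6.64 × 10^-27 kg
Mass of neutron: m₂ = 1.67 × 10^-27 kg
v₂ = 2.30 × 10^7 m/s

For equal de Broglie wavelengths: λ₁ = λ₂

h/(m₁v₁) = h/(m₂v₂)
m₁v₁ = m₂v₂
v₂ = v₁ · (m₁/m₂)

v₂ = 5.79 × 10^6 m/s × (6.64 × 10^-27 kg / 1.67 × 10^-27 kg)
v₂ = 2.30 × 10^7 m/s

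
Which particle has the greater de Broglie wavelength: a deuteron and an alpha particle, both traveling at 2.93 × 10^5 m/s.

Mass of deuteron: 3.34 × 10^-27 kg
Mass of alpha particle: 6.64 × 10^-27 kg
The deuteron has the longer wavelength.

Using λ = h/(mv), since both particles have the same velocity, the wavelength depends only on mass.

For deuteron: λ₁ = h/(m₁v) = 6.77 × 10^-13 m
For alpha particle: λ₂ = h/(m₂v) = 3.41 × 10^-13 m

Since λ ∝ 1/m at constant velocity, the lighter particle has the longer wavelength.

The deuteron has the longer de Broglie wavelength.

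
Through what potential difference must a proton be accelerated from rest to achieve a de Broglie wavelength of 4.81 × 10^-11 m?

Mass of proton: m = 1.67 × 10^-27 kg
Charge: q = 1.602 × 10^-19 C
3.55 × 10^-1 V

From λ = h/√(2mqV), we solve for V:

λ² = h²/(2mqV)
V = h²/(2mqλ²)
V = (6.626 × 10^-34 J·s)² / (2 × 1.67 × 10^-27 kg × 1.602 × 10^-19 C × (4.81 × 10^-11 m)²)
V = 3.55 × 10^-1 V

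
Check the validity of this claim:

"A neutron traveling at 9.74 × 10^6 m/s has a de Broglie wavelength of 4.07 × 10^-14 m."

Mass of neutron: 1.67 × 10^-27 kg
True

The claim is correct.

Using λ = h/(mv):
λ = (6.626 × 10^-34 J·s) / (1.67 × 10^-27 kg × 9.74 × 10^6 m/s)
λ = 4.07 × 10^-14 m

This matches the claimed value.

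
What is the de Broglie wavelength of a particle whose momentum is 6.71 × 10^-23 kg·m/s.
9.87 × 10^-12 m

Using the de Broglie relation λ = h/p:

λ = h/p
λ = (6.626 × 10^-34 J·s) / (6.71 × 10^-23 kg·m/s)
λ = 9.87 × 10^-12 m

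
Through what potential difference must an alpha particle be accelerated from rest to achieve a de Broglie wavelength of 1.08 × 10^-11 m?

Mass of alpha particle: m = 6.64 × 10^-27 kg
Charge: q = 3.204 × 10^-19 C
8.85 × 10^-1 V

From λ = h/√(2mqV), we solve for V:

λ² = h²/(2mqV)
V = h²/(2mqλ²)
V = (6.626 × 10^-34 J·s)² / (2 × 6.64 × 10^-27 kg × 3.204 × 10^-19 C × (1.08 × 10^-11 m)²)
V = 8.85 × 10^-1 V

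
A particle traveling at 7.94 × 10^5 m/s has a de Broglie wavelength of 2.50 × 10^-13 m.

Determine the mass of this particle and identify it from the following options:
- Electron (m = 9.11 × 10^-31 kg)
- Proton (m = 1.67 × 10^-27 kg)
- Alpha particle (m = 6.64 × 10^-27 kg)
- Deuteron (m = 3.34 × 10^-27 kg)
The particle is a deuteron.

From λ = h/(mv), solve for mass:

m = h/(λv)
m = (6.626 × 10^-34 J·s) / (2.50 × 10^-13 m × 7.94 × 10^5 m/s)
m = 3.34 × 10^-27 kg

Comparing with the listed masses, this is closest to a deuteron.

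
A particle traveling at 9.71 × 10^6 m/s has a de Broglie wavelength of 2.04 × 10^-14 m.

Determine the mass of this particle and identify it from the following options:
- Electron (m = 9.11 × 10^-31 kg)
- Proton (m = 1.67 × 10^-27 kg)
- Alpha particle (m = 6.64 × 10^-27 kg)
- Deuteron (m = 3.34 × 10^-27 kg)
The particle is a deuteron.

From λ = h/(mv), solve for mass:

m = h/(λv)
m = (6.626 × 10^-34 J·s) / (2.04 × 10^-14 m × 9.71 × 10^6 m/s)
m = 3.35 × 10^-27 kg

Comparing with the listed masses, this is closest to a deuteron.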